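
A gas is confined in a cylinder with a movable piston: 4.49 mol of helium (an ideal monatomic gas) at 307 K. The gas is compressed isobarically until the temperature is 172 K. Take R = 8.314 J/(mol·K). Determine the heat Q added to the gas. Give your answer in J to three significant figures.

Isobaric: W = nRΔT = (4.49)(8.314)(-135) = -5040 J.
ΔU = nCᵥΔT with Cᵥ = 3R/2: ΔU = (4.49)(12.47)(-135) = -7559 J.
Q = ΔU + W = -7559 − 5040 = -12599 J.

Q ≈ -12600 J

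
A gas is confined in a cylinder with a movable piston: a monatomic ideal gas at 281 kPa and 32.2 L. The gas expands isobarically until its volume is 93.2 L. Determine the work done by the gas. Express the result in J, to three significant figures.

W ≈ 17100 J

Isobaric: W = P ΔV.
W = (281 kPa)(93.2 − 32.2 L) = (281)(61) = 17141 J.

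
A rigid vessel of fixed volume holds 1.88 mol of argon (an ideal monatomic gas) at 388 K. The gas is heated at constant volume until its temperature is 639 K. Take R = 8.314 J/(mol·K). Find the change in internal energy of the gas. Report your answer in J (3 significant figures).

Constant volume ⇒ W = 0, so Q = ΔU = nCᵥΔT with Cᵥ = 3R/2 = 12.47 J/(mol·K).
ΔU = (1.88)(12.47)(639 − 388) = 5885 J.

ΔU ≈ 5880 J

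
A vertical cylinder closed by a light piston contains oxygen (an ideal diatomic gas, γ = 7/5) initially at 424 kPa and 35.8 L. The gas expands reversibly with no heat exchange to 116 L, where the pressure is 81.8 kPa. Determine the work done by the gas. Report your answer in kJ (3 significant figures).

Adiabatic: W = (P₁V₁ − P₂V₂)/(γ − 1) with γ = 7/5.
P₁V₁ = 15179 J, P₂V₂ = 9489 J.
W = (15179 − 9489) / 0.4 = 14226 J.

W ≈ 14.2 kJ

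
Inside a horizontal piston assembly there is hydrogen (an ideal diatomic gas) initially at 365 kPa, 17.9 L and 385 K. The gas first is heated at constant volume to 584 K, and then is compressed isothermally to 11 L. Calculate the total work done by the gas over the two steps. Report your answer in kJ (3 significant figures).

W_total ≈ -4.83 kJ

Step 1 (isochoric): W = 0 (constant volume).
After step 1: P = 553.7 kPa (V unchanged).
Step 2 (isothermal): W = P₁V₁ ln(V₂/V₁) = (9911) ln(11/17.9) = -4826 J.
W_total = 0 − 4826 = -4826 J.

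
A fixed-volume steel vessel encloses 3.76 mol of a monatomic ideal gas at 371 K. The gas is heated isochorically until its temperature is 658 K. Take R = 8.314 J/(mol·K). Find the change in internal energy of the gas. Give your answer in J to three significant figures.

Constant volume ⇒ W = 0, so Q = ΔU = nCᵥΔT with Cᵥ = 3R/2 = 12.47 J/(mol·K).
ΔU = (3.76)(12.47)(658 − 371) = 13458 J.

ΔU ≈ 13500 J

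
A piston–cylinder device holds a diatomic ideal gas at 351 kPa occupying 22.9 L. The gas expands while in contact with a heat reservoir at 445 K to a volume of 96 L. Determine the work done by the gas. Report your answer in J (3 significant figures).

W ≈ 11500 J

Isothermal: W = nRT ln(V₂/V₁) = P₁V₁ ln(V₂/V₁).
P₁V₁ = (351 kPa)(22.9 L) = 8038 J.
W = 8038 × ln(96/22.9) = 8038 × 1.433
W_by_gas = 11520 J.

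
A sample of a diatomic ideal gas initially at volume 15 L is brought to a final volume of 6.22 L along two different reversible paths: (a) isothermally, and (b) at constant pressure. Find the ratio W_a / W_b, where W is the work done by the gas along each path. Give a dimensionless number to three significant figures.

Path (a) isothermal: W = P₁V₁ ln(V₂/V₁) → W_a/(P₁V₁) = -0.8803.
Path (b) isobaric: W = P₁(V₂ − V₁) → W_b/(P₁V₁) = -0.5853.
W_a / W_b = -0.8803 / -0.5853 = 1.504.

W_a / W_b ≈ 1.50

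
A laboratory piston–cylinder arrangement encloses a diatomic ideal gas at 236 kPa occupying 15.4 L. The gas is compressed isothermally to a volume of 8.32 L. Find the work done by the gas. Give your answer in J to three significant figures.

W ≈ -2240 J

Isothermal: W = nRT ln(V₂/V₁) = P₁V₁ ln(V₂/V₁).
P₁V₁ = (236 kPa)(15.4 L) = 3634 J.
W = 3634 × ln(8.32/15.4) = 3634 × -0.6157
W_by_gas = -2238 J.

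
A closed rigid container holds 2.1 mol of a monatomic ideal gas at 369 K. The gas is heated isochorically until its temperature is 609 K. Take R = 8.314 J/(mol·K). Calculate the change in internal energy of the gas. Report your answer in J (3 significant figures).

ΔU ≈ 6290 J

Constant volume ⇒ W = 0, so Q = ΔU = nCᵥΔT with Cᵥ = 3R/2 = 12.47 J/(mol·K).
ΔU = (2.1)(12.47)(609 − 369) = 6285 J.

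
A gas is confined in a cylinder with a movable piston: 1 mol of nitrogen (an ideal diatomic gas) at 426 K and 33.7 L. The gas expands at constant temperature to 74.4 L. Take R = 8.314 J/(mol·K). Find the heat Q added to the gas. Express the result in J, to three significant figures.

Isothermal ⇒ ΔU = 0, so Q = W = nRT ln(V₂/V₁).
Q = (1)(8.314)(426) ln(74.4/33.7) = 3542 × 0.792 = 2805 J.

Q ≈ 2800 J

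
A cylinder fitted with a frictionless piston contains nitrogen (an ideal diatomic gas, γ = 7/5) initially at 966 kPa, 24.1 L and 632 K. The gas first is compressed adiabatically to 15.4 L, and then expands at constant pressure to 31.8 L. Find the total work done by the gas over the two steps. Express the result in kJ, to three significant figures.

Step 1 (adiabatic): W = (P₁V₁ − P₂V₂)/(γ−1) = (23281 − 27848)/0.4 = -11418 J.
After step 1: P = 1808 kPa, V = 15.4 L, T = 756 K.
Step 2 (isobaric): W = PΔV = (1808 kPa)(31.8 − 15.4 L) = 29656 J.
W_total = -11418 + 29656 = 18238 J.

W_total ≈ 18.2 kJ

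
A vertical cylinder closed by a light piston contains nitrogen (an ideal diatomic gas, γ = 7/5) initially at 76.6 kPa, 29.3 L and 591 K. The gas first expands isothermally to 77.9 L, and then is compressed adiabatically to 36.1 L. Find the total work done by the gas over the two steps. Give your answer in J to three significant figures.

W_total ≈ 173 J

Step 1 (isothermal): W = P₁V₁ ln(V₂/V₁) = (2244) ln(77.9/29.3) = 2195 J.
After step 1: P = 28.81 kPa, V = 77.9 L, T = 591 K.
Step 2 (adiabatic): W = (P₁V₁ − P₂V₂)/(γ−1) = (2244 − 3053)/0.4 = -2021 J.
W_total = 2195 − 2021 = 173.4 J.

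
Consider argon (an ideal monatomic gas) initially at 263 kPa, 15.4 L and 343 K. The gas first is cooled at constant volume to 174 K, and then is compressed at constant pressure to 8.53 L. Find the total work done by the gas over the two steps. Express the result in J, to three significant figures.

Step 1 (isochoric): W = 0 (constant volume).
After step 1: P = 133.4 kPa (V unchanged).
Step 2 (isobaric): W = PΔV = (133.4 kPa)(8.53 − 15.4 L) = -916.6 J.
W_total = 0 − 916.6 = -916.6 J.

W_total ≈ -917 J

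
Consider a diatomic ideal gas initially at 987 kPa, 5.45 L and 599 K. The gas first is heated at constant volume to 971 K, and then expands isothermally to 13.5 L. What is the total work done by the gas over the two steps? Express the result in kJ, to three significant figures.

W_total ≈ 7.91 kJ

Step 1 (isochoric): W = 0 (constant volume).
After step 1: P = 1600 kPa (V unchanged).
Step 2 (isothermal): W = P₁V₁ ln(V₂/V₁) = (8720) ln(13.5/5.45) = 7909 J.
W_total = 0 + 7909 = 7909 J.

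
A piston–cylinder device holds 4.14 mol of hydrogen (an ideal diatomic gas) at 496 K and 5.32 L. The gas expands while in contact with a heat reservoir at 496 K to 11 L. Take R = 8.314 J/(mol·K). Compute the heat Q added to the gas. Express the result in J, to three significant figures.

Q ≈ 12400 J

Isothermal ⇒ ΔU = 0, so Q = W = nRT ln(V₂/V₁).
Q = (4.14)(8.314)(496) ln(11/5.32) = 17072 × 0.7264 = 12402 J.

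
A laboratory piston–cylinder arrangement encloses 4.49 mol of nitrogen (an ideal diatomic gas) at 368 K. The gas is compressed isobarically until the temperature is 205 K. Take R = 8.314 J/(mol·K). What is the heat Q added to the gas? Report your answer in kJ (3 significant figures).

Q ≈ -21.3 kJ

Isobaric: W = nRΔT = (4.49)(8.314)(-163) = -6085 J.
ΔU = nCᵥΔT with Cᵥ = 5R/2: ΔU = (4.49)(20.79)(-163) = -15212 J.
Q = ΔU + W = -15212 − 6085 = -21297 J.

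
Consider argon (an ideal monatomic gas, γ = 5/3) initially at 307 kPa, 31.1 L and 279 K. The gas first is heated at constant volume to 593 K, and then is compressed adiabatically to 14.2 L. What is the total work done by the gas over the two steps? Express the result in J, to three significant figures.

W_total ≈ -20900 J

Step 1 (isochoric): W = 0 (constant volume).
After step 1: P = 652.5 kPa (V unchanged).
Step 2 (adiabatic): W = (P₁V₁ − P₂V₂)/(γ−1) = (20293 − 34224)/0.667 = -20896 J.
W_total = 0 − 20896 = -20896 J.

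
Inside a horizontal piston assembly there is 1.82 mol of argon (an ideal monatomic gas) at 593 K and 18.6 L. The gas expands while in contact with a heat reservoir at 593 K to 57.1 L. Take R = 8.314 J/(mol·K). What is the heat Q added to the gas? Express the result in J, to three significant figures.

Isothermal ⇒ ΔU = 0, so Q = W = nRT ln(V₂/V₁).
Q = (1.82)(8.314)(593) ln(57.1/18.6) = 8973 × 1.122 = 10064 J.

Q ≈ 10100 J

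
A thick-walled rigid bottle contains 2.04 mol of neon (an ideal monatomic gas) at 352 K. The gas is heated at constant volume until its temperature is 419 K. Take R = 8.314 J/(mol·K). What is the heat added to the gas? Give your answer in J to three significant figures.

Constant volume ⇒ W = 0, so Q = ΔU = nCᵥΔT with Cᵥ = 3R/2 = 12.47 J/(mol·K).
ΔU = (2.04)(12.47)(419 − 352) = 1705 J.

Q ≈ 1700 J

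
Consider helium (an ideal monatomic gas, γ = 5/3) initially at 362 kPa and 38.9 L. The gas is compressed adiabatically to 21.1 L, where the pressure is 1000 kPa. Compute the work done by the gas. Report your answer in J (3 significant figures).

Adiabatic: W = (P₁V₁ − P₂V₂)/(γ − 1) with γ = 5/3.
P₁V₁ = 14082 J, P₂V₂ = 21100 J.
W = (14082 − 21100) / 0.6667 = -10527 J.

W ≈ -10500 J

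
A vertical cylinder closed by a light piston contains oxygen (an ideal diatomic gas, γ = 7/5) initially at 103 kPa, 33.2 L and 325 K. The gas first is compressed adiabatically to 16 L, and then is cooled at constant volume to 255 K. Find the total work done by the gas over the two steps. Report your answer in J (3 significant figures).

Step 1 (adiabatic): W = (P₁V₁ − P₂V₂)/(γ−1) = (3420 − 4579)/0.4 = -2899 J.
Step 2 (isochoric): W = 0 (constant volume).
W_total = -2899 + 0 = -2899 J.

W_total ≈ -2900 J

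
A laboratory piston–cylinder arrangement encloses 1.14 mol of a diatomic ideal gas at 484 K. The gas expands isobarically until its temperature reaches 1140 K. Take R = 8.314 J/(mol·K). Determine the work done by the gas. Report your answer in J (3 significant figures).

W ≈ 6220 J

Isobaric: W = P ΔV = nR ΔT.
W = (1.14)(8.314)(1140 − 484) = 6218 J.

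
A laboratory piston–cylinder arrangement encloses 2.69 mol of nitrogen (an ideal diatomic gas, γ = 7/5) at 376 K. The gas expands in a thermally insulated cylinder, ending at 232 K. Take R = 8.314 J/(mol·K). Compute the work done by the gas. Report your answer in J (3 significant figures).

W ≈ 8050 J

Adiabatic ⇒ Q = 0, so W_by = −ΔU = nCᵥ(T₁ − T₂).
Cᵥ = 5R/2 = 20.79 J/(mol·K).
W = (2.69)(20.79)(376 − 232) = 8051 J.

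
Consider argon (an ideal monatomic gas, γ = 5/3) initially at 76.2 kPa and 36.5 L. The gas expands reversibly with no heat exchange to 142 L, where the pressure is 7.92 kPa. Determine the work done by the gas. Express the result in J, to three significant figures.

W ≈ 2480 J

Adiabatic: W = (P₁V₁ − P₂V₂)/(γ − 1) with γ = 5/3.
P₁V₁ = 2781 J, P₂V₂ = 1125 J.
W = (2781 − 1125) / 0.6667 = 2485 J.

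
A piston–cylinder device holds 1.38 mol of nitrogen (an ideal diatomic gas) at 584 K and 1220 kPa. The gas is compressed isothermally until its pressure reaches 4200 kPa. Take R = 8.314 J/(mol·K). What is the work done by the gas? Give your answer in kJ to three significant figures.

W ≈ -8.28 kJ

Isothermal process: W = nRT ln(V₂/V₁) = nRT ln(P₁/P₂).
W = (1.38)(8.314)(584) × ln(1220/4200)
  = 6700 × ln(0.2905) = 6700 × -1.236
W_by_gas = -8283 J.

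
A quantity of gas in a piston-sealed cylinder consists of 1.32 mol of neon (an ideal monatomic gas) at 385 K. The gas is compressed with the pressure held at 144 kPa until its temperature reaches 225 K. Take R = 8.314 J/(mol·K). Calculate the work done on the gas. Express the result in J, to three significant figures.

Isobaric: W = P ΔV = nR ΔT.
W = (1.32)(8.314)(225 − 385) = -1756 J.
Work on gas = −W_by = 1756 J.

W ≈ 1760 J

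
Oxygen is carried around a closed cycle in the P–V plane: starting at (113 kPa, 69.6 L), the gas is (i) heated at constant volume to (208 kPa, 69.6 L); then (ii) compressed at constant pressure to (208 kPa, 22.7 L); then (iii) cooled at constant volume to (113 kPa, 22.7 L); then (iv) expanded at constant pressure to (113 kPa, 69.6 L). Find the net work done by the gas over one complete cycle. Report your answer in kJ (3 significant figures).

Constant-volume legs do no work.
W(ii) = (208)(22.7 − 69.6) = -9755 J; W(iv) = (113)(69.6 − 22.7) = 5300 J.
W_net = -9755 + 5300 = -4456 J (the counter-clockwise enclosed area).

W_net ≈ -4.46 kJ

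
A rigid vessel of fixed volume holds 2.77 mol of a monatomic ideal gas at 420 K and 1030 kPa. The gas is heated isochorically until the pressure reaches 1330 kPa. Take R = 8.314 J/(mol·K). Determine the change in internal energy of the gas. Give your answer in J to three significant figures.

Constant volume ⇒ W = 0, so Q = ΔU = nCᵥΔT with Cᵥ = 3R/2 = 12.47 J/(mol·K).
At constant V, T₂/T₁ = P₂/P₁ ⇒ ΔT = T₁(P₂/P₁ − 1) = 420·(1330/1030 − 1) = 122.3 K.
ΔU = (2.77)(12.47)(122.3) = 4226 J.

ΔU ≈ 4230 J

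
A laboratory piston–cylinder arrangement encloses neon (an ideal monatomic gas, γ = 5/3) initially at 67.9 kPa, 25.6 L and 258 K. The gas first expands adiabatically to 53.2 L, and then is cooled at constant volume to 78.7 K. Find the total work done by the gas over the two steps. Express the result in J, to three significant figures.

Step 1 (adiabatic): W = (P₁V₁ − P₂V₂)/(γ−1) = (1738 − 1067)/0.667 = 1006 J.
Step 2 (isochoric): W = 0 (constant volume).
W_total = 1006 + 0 = 1006 J.

W_total ≈ 1010 J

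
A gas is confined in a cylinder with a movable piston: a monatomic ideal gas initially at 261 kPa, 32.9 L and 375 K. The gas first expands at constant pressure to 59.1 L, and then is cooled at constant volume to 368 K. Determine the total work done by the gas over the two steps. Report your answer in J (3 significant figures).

W_total ≈ 6840 J

Step 1 (isobaric): W = PΔV = (261 kPa)(59.1 − 32.9 L) = 6838 J.
Step 2 (isochoric): W = 0 (constant volume).
W_total = 6838 + 0 = 6838 J.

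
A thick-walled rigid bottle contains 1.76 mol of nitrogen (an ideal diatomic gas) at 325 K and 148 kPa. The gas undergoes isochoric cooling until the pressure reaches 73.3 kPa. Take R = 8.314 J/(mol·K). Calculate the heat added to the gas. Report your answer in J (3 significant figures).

Q ≈ -6000 J

Constant volume ⇒ W = 0, so Q = ΔU = nCᵥΔT with Cᵥ = 5R/2 = 20.79 J/(mol·K).
At constant V, T₂/T₁ = P₂/P₁ ⇒ ΔT = T₁(P₂/P₁ − 1) = 325·(73.3/148 − 1) = -164 K.
ΔU = (1.76)(20.79)(-164) = -6001 J.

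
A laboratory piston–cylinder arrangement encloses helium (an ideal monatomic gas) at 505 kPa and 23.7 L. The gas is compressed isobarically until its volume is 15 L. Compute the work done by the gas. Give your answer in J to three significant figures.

Isobaric: W = P ΔV.
W = (505 kPa)(15 − 23.7 L) = (505)(-8.7) = -4394 J.

W ≈ -4390 J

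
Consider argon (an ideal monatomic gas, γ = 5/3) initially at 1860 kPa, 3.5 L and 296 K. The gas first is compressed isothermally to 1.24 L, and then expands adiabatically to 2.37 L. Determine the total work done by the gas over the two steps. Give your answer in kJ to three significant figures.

Step 1 (isothermal): W = P₁V₁ ln(V₂/V₁) = (6510) ln(1.24/3.5) = -6755 J.
After step 1: P = 5250 kPa, V = 1.24 L, T = 296 K.
Step 2 (adiabatic): W = (P₁V₁ − P₂V₂)/(γ−1) = (6510 − 4227)/0.667 = 3425 J.
W_total = -6755 + 3425 = -3331 J.

W_total ≈ -3.33 kJ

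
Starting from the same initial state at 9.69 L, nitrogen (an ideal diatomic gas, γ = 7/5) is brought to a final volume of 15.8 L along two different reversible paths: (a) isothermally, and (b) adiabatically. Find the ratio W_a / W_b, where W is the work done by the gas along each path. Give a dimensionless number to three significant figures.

Path (a) isothermal: W = P₁V₁ ln(V₂/V₁) → W_a/(P₁V₁) = 0.4889.
Path (b) adiabatic: W = P₁V₁(1 − (V₁/V₂)^(γ−1))/(γ−1) → W_b/(P₁V₁) = 0.4441.
W_a / W_b = 0.4889 / 0.4441 = 1.101.

W_a / W_b ≈ 1.10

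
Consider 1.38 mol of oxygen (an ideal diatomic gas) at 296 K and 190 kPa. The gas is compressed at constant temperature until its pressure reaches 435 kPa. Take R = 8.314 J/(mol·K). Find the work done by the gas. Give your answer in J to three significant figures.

W ≈ -2810 J

Isothermal process: W = nRT ln(V₂/V₁) = nRT ln(P₁/P₂).
W = (1.38)(8.314)(296) × ln(190/435)
  = 3396 × ln(0.4368) = 3396 × -0.8283
W_by_gas = -2813 J.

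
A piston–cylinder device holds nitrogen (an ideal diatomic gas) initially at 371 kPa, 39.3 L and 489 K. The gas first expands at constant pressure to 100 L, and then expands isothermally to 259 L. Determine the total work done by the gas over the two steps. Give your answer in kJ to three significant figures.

W_total ≈ 57.8 kJ

Step 1 (isobaric): W = PΔV = (371 kPa)(100 − 39.3 L) = 22520 J.
After step 1: P = 371 kPa, V = 100 L, T = 1244 K.
Step 2 (isothermal): W = P₁V₁ ln(V₂/V₁) = (37100) ln(259/100) = 35307 J.
W_total = 22520 + 35307 = 57826 J.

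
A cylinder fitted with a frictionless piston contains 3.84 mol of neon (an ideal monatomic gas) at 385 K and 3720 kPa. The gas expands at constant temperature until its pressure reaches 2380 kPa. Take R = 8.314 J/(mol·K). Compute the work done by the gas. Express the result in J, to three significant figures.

W ≈ 5490 J

Isothermal process: W = nRT ln(V₂/V₁) = nRT ln(P₁/P₂).
W = (3.84)(8.314)(385) × ln(3720/2380)
  = 12291 × ln(1.563) = 12291 × 0.4466
W_by_gas = 5490 J.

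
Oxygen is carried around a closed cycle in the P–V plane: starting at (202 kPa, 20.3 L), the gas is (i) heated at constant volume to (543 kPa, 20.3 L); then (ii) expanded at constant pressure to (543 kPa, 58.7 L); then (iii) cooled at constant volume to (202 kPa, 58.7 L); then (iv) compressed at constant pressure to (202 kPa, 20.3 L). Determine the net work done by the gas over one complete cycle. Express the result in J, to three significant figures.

W_net ≈ 13100 J

Constant-volume legs do no work.
W(ii) = (543)(58.7 − 20.3) = 20851 J; W(iv) = (202)(20.3 − 58.7) = -7757 J.
W_net = 20851 − 7757 = 13094 J (the clockwise enclosed area).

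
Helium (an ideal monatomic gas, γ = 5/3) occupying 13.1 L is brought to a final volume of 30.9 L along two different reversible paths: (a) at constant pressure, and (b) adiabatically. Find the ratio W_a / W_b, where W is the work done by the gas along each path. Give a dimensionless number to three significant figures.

W_a / W_b ≈ 2.08

Path (a) isobaric: W = P₁(V₂ − V₁) → W_a/(P₁V₁) = 1.359.
Path (b) adiabatic: W = P₁V₁(1 − (V₁/V₂)^(γ−1))/(γ−1) → W_b/(P₁V₁) = 0.6535.
W_a / W_b = 1.359 / 0.6535 = 2.079.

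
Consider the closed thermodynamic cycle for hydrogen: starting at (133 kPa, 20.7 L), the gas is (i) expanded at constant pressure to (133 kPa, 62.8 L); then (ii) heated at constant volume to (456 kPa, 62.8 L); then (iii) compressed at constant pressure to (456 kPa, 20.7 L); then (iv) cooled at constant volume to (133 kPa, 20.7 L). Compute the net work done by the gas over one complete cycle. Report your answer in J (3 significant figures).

W_net ≈ -13600 J

Constant-volume legs do no work.
W(i) = (133)(62.8 − 20.7) = 5599 J; W(iii) = (456)(20.7 − 62.8) = -19198 J.
W_net = 5599 − 19198 = -13598 J (the counter-clockwise enclosed area).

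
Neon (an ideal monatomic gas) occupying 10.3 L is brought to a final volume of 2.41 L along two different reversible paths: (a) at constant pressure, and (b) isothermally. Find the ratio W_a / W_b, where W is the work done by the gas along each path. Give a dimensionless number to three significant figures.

Path (a) isobaric: W = P₁(V₂ − V₁) → W_a/(P₁V₁) = -0.766.
Path (b) isothermal: W = P₁V₁ ln(V₂/V₁) → W_b/(P₁V₁) = -1.453.
W_a / W_b = -0.766 / -1.453 = 0.5274.

W_a / W_b ≈ 0.527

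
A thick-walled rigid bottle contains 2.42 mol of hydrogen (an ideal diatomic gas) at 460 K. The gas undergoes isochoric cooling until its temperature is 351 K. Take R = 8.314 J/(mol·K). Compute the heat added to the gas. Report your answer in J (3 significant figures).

Q ≈ -5480 J

Constant volume ⇒ W = 0, so Q = ΔU = nCᵥΔT with Cᵥ = 5R/2 = 20.79 J/(mol·K).
ΔU = (2.42)(20.79)(351 − 460) = -5483 J.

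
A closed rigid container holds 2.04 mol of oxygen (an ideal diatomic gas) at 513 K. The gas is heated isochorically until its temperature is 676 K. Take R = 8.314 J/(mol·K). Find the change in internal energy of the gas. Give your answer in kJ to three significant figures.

ΔU ≈ 6.91 kJ

Constant volume ⇒ W = 0, so Q = ΔU = nCᵥΔT with Cᵥ = 5R/2 = 20.79 J/(mol·K).
ΔU = (2.04)(20.79)(676 − 513) = 6911 J.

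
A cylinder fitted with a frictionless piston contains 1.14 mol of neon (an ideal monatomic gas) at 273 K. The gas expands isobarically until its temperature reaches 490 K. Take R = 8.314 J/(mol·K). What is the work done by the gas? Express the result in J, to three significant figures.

Isobaric: W = P ΔV = nR ΔT.
W = (1.14)(8.314)(490 − 273) = 2057 J.

W ≈ 2060 J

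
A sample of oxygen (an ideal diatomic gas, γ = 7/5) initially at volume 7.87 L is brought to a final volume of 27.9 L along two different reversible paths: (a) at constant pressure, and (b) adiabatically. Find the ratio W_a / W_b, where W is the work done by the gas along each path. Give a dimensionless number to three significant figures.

Path (a) isobaric: W = P₁(V₂ − V₁) → W_a/(P₁V₁) = 2.545.
Path (b) adiabatic: W = P₁V₁(1 − (V₁/V₂)^(γ−1))/(γ−1) → W_b/(P₁V₁) = 0.9931.
W_a / W_b = 2.545 / 0.9931 = 2.563.

W_a / W_b ≈ 2.56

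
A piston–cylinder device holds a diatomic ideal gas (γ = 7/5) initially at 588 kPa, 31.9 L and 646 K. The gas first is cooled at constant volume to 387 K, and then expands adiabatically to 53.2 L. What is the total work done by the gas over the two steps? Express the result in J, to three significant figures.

W_total ≈ 5200 J

Step 1 (isochoric): W = 0 (constant volume).
After step 1: P = 352.3 kPa (V unchanged).
Step 2 (adiabatic): W = (P₁V₁ − P₂V₂)/(γ−1) = (11237 − 9158)/0.4 = 5197 J.
W_total = 0 + 5197 = 5197 J.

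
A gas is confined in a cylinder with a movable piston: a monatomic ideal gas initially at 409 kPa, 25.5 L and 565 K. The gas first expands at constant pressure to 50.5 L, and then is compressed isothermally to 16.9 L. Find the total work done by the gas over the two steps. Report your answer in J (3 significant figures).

W_total ≈ -12400 J

Step 1 (isobaric): W = PΔV = (409 kPa)(50.5 − 25.5 L) = 10225 J.
After step 1: P = 409 kPa, V = 50.5 L, T = 1119 K.
Step 2 (isothermal): W = P₁V₁ ln(V₂/V₁) = (20654) ln(16.9/50.5) = -22610 J.
W_total = 10225 − 22610 = -12385 J.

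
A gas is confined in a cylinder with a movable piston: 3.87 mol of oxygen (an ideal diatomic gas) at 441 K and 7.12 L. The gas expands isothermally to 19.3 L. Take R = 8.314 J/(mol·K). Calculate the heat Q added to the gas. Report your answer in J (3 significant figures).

Q ≈ 14100 J

Isothermal ⇒ ΔU = 0, so Q = W = nRT ln(V₂/V₁).
Q = (3.87)(8.314)(441) ln(19.3/7.12) = 14189 × 0.9972 = 14149 J.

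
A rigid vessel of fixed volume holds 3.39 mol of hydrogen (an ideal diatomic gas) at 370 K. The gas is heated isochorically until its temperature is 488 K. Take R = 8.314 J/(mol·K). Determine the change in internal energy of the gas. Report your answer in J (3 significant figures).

ΔU ≈ 8310 J

Constant volume ⇒ W = 0, so Q = ΔU = nCᵥΔT with Cᵥ = 5R/2 = 20.79 J/(mol·K).
ΔU = (3.39)(20.79)(488 − 370) = 8314 J.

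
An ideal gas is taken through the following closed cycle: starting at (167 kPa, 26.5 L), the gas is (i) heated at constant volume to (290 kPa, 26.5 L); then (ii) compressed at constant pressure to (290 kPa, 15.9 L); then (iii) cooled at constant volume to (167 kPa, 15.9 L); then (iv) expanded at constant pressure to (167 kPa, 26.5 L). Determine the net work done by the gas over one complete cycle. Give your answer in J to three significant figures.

Constant-volume legs do no work.
W(ii) = (290)(15.9 − 26.5) = -3074 J; W(iv) = (167)(26.5 − 15.9) = 1770 J.
W_net = -3074 + 1770 = -1304 J (the counter-clockwise enclosed area).

W_net ≈ -1300 J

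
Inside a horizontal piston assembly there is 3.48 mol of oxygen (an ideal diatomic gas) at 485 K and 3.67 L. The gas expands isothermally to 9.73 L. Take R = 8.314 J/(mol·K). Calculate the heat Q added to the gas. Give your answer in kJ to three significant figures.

Isothermal ⇒ ΔU = 0, so Q = W = nRT ln(V₂/V₁).
Q = (3.48)(8.314)(485) ln(9.73/3.67) = 14032 × 0.975 = 13682 J.

Q ≈ 13.7 kJ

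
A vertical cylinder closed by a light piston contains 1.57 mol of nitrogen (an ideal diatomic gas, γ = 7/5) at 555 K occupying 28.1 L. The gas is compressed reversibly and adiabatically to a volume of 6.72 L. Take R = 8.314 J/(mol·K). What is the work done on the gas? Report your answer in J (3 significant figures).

W ≈ 14000 J

Adiabatic: TV^(γ−1) = const with γ = 7/5.
T₂ = T₁ (V₁/V₂)^(γ−1) = 555 × (28.1/6.72)^0.4 = 555 × 1.772 = 983.6 K.
W_by = nCᵥ(T₁ − T₂) = (1.57)(20.79)(555 − 983.6) = -13987 J.
Work on gas = −W_by = 13987 J.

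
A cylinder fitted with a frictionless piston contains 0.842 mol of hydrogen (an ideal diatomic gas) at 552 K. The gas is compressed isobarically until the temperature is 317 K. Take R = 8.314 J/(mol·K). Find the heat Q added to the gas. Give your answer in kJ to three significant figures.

Isobaric: W = nRΔT = (0.842)(8.314)(-235) = -1645 J.
ΔU = nCᵥΔT with Cᵥ = 5R/2: ΔU = (0.842)(20.79)(-235) = -4113 J.
Q = ΔU + W = -4113 − 1645 = -5758 J.

Q ≈ -5.76 kJ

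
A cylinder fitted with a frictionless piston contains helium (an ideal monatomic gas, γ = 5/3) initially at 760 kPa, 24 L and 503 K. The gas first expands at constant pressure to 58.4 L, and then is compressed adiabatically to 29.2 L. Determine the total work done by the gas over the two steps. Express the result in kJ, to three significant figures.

Step 1 (isobaric): W = PΔV = (760 kPa)(58.4 − 24 L) = 26144 J.
After step 1: P = 760 kPa, V = 58.4 L, T = 1224 K.
Step 2 (adiabatic): W = (P₁V₁ − P₂V₂)/(γ−1) = (44384 − 70455)/0.667 = -39107 J.
W_total = 26144 − 39107 = -12963 J.

W_total ≈ -13.0 kJ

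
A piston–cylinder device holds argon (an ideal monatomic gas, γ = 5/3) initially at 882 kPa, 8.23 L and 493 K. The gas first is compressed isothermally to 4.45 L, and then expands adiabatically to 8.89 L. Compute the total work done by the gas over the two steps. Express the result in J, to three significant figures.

W_total ≈ -439 J

Step 1 (isothermal): W = P₁V₁ ln(V₂/V₁) = (7259) ln(4.45/8.23) = -4463 J.
After step 1: P = 1631 kPa, V = 4.45 L, T = 493 K.
Step 2 (adiabatic): W = (P₁V₁ − P₂V₂)/(γ−1) = (7259 − 4576)/0.667 = 4024 J.
W_total = -4463 + 4024 = -439.4 J.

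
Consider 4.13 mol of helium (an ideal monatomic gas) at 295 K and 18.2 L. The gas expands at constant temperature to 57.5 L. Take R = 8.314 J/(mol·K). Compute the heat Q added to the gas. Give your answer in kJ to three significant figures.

Isothermal ⇒ ΔU = 0, so Q = W = nRT ln(V₂/V₁).
Q = (4.13)(8.314)(295) ln(57.5/18.2) = 10129 × 1.15 = 11652 J.

Q ≈ 11.7 kJ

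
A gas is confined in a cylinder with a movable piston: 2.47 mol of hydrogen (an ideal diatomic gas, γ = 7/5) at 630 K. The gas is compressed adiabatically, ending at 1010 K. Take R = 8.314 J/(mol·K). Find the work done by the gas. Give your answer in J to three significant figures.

W ≈ -19500 J

Adiabatic ⇒ Q = 0, so W_by = −ΔU = nCᵥ(T₁ − T₂).
Cᵥ = 5R/2 = 20.79 J/(mol·K).
W = (2.47)(20.79)(630 − 1010) = -19509 J.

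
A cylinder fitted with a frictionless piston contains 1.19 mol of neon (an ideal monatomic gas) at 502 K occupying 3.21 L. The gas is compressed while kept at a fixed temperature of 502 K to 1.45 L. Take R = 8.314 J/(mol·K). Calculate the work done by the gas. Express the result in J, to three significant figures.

Isothermal: W = nRT ln(V₂/V₁).
W = (1.19)(8.314)(502) × ln(1.45/3.21)
  = 4967 × -0.7947
W_by_gas = -3947 J.

W ≈ -3950 J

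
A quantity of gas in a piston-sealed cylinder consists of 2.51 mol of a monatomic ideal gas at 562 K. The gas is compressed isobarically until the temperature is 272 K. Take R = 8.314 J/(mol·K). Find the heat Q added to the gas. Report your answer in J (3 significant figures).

Isobaric: W = nRΔT = (2.51)(8.314)(-290) = -6052 J.
ΔU = nCᵥΔT with Cᵥ = 3R/2: ΔU = (2.51)(12.47)(-290) = -9078 J.
Q = ΔU + W = -9078 − 6052 = -15129 J.

Q ≈ -15100 J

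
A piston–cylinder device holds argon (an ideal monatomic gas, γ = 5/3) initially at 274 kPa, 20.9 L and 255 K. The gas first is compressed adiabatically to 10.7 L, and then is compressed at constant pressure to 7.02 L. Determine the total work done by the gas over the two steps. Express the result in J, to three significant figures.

Step 1 (adiabatic): W = (P₁V₁ − P₂V₂)/(γ−1) = (5727 − 8948)/0.667 = -4832 J.
After step 1: P = 836.3 kPa, V = 10.7 L, T = 398.5 K.
Step 2 (isobaric): W = PΔV = (836.3 kPa)(7.02 − 10.7 L) = -3078 J.
W_total = -4832 − 3078 = -7910 J.

W_total ≈ -7910 J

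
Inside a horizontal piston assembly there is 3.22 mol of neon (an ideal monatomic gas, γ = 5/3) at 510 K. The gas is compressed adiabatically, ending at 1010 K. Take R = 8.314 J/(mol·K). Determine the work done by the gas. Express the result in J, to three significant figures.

W ≈ -20100 J

Adiabatic ⇒ Q = 0, so W_by = −ΔU = nCᵥ(T₁ − T₂).
Cᵥ = 3R/2 = 12.47 J/(mol·K).
W = (3.22)(12.47)(510 − 1010) = -20078 J.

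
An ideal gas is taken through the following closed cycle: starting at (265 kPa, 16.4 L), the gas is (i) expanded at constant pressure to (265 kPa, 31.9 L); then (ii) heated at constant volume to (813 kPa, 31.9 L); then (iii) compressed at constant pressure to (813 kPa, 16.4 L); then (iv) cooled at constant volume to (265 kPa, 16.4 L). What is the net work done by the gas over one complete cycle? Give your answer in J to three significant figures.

W_net ≈ -8490 J

Constant-volume legs do no work.
W(i) = (265)(31.9 − 16.4) = 4108 J; W(iii) = (813)(16.4 − 31.9) = -12602 J.
W_net = 4108 − 12602 = -8494 J (the counter-clockwise enclosed area).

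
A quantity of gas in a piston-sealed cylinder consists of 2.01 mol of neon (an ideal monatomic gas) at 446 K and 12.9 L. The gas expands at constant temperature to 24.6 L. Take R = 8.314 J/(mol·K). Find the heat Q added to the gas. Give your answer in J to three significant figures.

Isothermal ⇒ ΔU = 0, so Q = W = nRT ln(V₂/V₁).
Q = (2.01)(8.314)(446) ln(24.6/12.9) = 7453 × 0.6455 = 4811 J.

Q ≈ 4810 J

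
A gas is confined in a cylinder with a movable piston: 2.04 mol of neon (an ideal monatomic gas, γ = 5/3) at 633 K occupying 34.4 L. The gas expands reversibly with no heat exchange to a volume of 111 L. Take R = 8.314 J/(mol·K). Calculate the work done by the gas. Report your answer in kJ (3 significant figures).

Adiabatic: TV^(γ−1) = const with γ = 5/3.
T₂ = T₁ (V₁/V₂)^(γ−1) = 633 × (34.4/111)^0.667 = 633 × 0.458 = 289.9 K.
W_by = nCᵥ(T₁ − T₂) = (2.04)(12.47)(633 − 289.9) = 8729 J.

W ≈ 8.73 kJ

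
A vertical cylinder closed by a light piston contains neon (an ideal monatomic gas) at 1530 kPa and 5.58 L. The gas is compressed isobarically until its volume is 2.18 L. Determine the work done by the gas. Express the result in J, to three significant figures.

W ≈ -5200 J

Isobaric: W = P ΔV.
W = (1530 kPa)(2.18 − 5.58 L) = (1530)(-3.4) = -5202 J.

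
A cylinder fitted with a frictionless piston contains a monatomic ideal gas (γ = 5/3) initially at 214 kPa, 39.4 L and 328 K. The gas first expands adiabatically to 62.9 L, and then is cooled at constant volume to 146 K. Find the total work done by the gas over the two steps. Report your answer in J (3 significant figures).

W_total ≈ 3390 J

Step 1 (adiabatic): W = (P₁V₁ − P₂V₂)/(γ−1) = (8432 − 6173)/0.667 = 3388 J.
Step 2 (isochoric): W = 0 (constant volume).
W_total = 3388 + 0 = 3388 J.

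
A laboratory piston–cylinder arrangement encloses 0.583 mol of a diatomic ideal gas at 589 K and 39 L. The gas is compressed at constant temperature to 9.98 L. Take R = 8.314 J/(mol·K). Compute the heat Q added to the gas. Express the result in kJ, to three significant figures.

Q ≈ -3.89 kJ

Isothermal ⇒ ΔU = 0, so Q = W = nRT ln(V₂/V₁).
Q = (0.583)(8.314)(589) ln(9.98/39) = 2855 × -1.363 = -3891 J.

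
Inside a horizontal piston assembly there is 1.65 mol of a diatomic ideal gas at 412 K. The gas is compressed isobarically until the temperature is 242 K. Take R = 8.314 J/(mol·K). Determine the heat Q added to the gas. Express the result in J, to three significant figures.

Isobaric: W = nRΔT = (1.65)(8.314)(-170) = -2332 J.
ΔU = nCᵥΔT with Cᵥ = 5R/2: ΔU = (1.65)(20.79)(-170) = -5830 J.
Q = ΔU + W = -5830 − 2332 = -8162 J.

Q ≈ -8160 J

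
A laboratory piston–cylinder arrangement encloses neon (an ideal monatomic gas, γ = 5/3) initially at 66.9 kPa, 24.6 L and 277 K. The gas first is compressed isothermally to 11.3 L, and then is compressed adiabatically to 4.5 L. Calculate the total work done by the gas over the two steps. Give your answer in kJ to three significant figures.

Step 1 (isothermal): W = P₁V₁ ln(V₂/V₁) = (1646) ln(11.3/24.6) = -1280 J.
After step 1: P = 145.6 kPa, V = 11.3 L, T = 277 K.
Step 2 (adiabatic): W = (P₁V₁ − P₂V₂)/(γ−1) = (1646 − 3040)/0.667 = -2092 J.
W_total = -1280 − 2092 = -3372 J.

W_total ≈ -3.37 kJ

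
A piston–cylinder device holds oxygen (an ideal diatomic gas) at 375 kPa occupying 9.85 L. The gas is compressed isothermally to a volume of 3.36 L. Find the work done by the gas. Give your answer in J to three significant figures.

Isothermal: W = nRT ln(V₂/V₁) = P₁V₁ ln(V₂/V₁).
P₁V₁ = (375 kPa)(9.85 L) = 3694 J.
W = 3694 × ln(3.36/9.85) = 3694 × -1.076
W_by_gas = -3973 J.

W ≈ -3970 J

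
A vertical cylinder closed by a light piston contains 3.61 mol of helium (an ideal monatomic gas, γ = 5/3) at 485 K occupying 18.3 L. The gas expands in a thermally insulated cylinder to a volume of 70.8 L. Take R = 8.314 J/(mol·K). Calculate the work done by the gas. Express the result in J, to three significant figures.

W ≈ 13000 J

Adiabatic: TV^(γ−1) = const with γ = 5/3.
T₂ = T₁ (V₁/V₂)^(γ−1) = 485 × (18.3/70.8)^0.667 = 485 × 0.4058 = 196.8 K.
W_by = nCᵥ(T₁ − T₂) = (3.61)(12.47)(485 − 196.8) = 12975 J.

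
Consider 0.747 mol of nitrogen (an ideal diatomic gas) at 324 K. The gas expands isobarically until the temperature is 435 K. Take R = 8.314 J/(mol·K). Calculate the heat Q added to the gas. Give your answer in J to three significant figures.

Q ≈ 2410 J

Isobaric: W = nRΔT = (0.747)(8.314)(111) = 689.4 J.
ΔU = nCᵥΔT with Cᵥ = 5R/2: ΔU = (0.747)(20.79)(111) = 1723 J.
Q = ΔU + W = 1723 + 689.4 = 2413 J.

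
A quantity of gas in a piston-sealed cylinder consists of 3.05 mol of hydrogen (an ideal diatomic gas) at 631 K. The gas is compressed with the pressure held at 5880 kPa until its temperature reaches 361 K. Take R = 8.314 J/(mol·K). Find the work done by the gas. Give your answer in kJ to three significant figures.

W ≈ -6.85 kJ

Isobaric: W = P ΔV = nR ΔT.
W = (3.05)(8.314)(361 − 631) = -6847 J.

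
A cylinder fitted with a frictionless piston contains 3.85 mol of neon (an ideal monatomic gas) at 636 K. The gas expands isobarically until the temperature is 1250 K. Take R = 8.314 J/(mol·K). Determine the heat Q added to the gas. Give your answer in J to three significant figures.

Q ≈ 49100 J

Isobaric: W = nRΔT = (3.85)(8.314)(614) = 19653 J.
ΔU = nCᵥΔT with Cᵥ = 3R/2: ΔU = (3.85)(12.47)(614) = 29480 J.
Q = ΔU + W = 29480 + 19653 = 49134 J.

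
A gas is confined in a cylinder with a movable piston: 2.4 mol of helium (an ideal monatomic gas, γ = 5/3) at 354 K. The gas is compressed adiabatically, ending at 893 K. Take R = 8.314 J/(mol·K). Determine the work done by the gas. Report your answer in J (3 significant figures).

Adiabatic ⇒ Q = 0, so W_by = −ΔU = nCᵥ(T₁ − T₂).
Cᵥ = 3R/2 = 12.47 J/(mol·K).
W = (2.4)(12.47)(354 − 893) = -16132 J.

W ≈ -16100 J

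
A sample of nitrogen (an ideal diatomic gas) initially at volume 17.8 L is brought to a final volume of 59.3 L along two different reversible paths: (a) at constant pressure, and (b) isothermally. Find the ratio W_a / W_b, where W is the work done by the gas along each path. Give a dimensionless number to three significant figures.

Path (a) isobaric: W = P₁(V₂ − V₁) → W_a/(P₁V₁) = 2.331.
Path (b) isothermal: W = P₁V₁ ln(V₂/V₁) → W_b/(P₁V₁) = 1.203.
W_a / W_b = 2.331 / 1.203 = 1.937.

W_a / W_b ≈ 1.94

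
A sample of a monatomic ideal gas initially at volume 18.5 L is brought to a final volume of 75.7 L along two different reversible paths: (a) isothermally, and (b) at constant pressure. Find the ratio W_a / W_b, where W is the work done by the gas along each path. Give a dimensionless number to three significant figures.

W_a / W_b ≈ 0.456

Path (a) isothermal: W = P₁V₁ ln(V₂/V₁) → W_a/(P₁V₁) = 1.409.
Path (b) isobaric: W = P₁(V₂ − V₁) → W_b/(P₁V₁) = 3.092.
W_a / W_b = 1.409 / 3.092 = 0.4557.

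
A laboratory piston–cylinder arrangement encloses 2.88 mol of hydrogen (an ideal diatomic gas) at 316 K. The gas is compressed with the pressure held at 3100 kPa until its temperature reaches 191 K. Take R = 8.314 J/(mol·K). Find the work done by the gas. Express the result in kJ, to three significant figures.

W ≈ -2.99 kJ

Isobaric: W = P ΔV = nR ΔT.
W = (2.88)(8.314)(191 − 316) = -2993 J.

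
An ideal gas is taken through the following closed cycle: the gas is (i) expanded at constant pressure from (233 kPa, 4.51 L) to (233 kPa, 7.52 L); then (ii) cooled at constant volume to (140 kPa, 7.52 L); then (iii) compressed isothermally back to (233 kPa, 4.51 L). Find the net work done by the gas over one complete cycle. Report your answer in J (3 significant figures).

W_net ≈ 163 J

Leg (i): W = PΔV = (233)(7.52 − 4.51) = 701.3 J.
Leg (ii): W = 0.
Leg (iii): W = PᵢVᵢ ln(V_f/Vᵢ) = (1053) ln(4.51/7.52) = -538.3 J.
W_net = 701.3 − 538.3 = 163.1 J.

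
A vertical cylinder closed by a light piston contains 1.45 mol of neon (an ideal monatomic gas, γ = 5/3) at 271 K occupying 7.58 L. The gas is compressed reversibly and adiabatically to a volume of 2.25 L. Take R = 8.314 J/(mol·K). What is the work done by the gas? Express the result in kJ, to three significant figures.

W ≈ -6.11 kJ

Adiabatic: TV^(γ−1) = const with γ = 5/3.
T₂ = T₁ (V₁/V₂)^(γ−1) = 271 × (7.58/2.25)^0.667 = 271 × 2.247 = 609 K.
W_by = nCᵥ(T₁ − T₂) = (1.45)(12.47)(271 − 609) = -6112 J.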